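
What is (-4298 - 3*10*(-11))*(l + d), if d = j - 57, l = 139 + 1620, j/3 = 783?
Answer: -16074368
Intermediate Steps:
j = 2349 (j = 3*783 = 2349)
l = 1759
d = 2292 (d = 2349 - 57 = 2292)
(-4298 - 3*10*(-11))*(l + d) = (-4298 - 3*10*(-11))*(1759 + 2292) = (-4298 - 30*(-11))*4051 = (-4298 + 330)*4051 = -3968*4051 = -16074368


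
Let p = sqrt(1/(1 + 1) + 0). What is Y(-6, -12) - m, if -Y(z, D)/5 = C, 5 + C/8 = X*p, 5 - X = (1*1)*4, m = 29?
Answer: 171 - 20*sqrt(2) ≈ 142.72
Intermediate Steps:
X = 1 (X = 5 - 1*1*4 = 5 - 4 = 1)
p = sqrt(2)/2 (p = sqrt(1/2 + 0) = sqrt(1/2) = sqrt(2)/2 ≈ 0.70711)
C = -40 + 4*sqrt(2) (C = -40 + 8*(1*(sqrt(2)/2)) = -40 + 8*(sqrt(2)/2) = -40 + 4*sqrt(2) ≈ -34.343)
Y(z, D) = 200 - 20*sqrt(2) (Y(z, D) = -5*(-40 + 4*sqrt(2)) = 200 - 20*sqrt(2))
Y(-6, -12) - m = (200 - 20*sqrt(2)) - 1*29 = (200 - 20*sqrt(2)) - 29 = 171 - 20*sqrt(2)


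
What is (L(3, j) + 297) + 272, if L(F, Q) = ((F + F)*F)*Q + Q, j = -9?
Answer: 398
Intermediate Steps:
L(F, Q) = Q + 2*Q*F**2 (L(F, Q) = ((2*F)*F)*Q + Q = (2*F**2)*Q + Q = 2*Q*F**2 + Q = Q + 2*Q*F**2)
(L(3, j) + 297) + 272 = (-9*(1 + 2*3**2) + 297) + 272 = (-9*(1 + 2*9) + 297) + 272 = (-9*(1 + 18) + 297) + 272 = (-9*19 + 297) + 272 = (-171 + 297) + 272 = 126 + 272 = 398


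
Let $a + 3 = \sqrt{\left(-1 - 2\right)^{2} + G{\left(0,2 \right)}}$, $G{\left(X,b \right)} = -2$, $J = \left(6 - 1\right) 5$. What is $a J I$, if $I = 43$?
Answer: $-3225 + 1075 \sqrt{7} \approx -380.82$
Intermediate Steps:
$J = 25$ ($J = 5 \cdot 5 = 25$)
$a = -3 + \sqrt{7}$ ($a = -3 + \sqrt{\left(-1 - 2\right)^{2} - 2} = -3 + \sqrt{\left(-3\right)^{2} - 2} = -3 + \sqrt{9 - 2} = -3 + \sqrt{7} \approx -0.35425$)
$a J I = \left(-3 + \sqrt{7}\right) 25 \cdot 43 = \left(-75 + 25 \sqrt{7}\right) 43 = -3225 + 1075 \sqrt{7}$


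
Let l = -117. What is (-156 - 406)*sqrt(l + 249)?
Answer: -1124*sqrt(33) ≈ -6456.9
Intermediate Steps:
(-156 - 406)*sqrt(l + 249) = (-156 - 406)*sqrt(-117 + 249) = -1124*sqrt(33)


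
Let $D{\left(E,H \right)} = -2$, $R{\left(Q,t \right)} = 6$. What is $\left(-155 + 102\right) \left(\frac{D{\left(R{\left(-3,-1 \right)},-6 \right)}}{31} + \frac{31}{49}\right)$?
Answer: $- \frac{45739}{1519} \approx -30.111$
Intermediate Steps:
$\left(-155 + 102\right) \left(\frac{D{\left(R{\left(-3,-1 \right)},-6 \right)}}{31} + \frac{31}{49}\right) = \left(-155 + 102\right) \left(- \frac{2}{31} + \frac{31}{49}\right) = - 53 \left(\left(-2\right) \frac{1}{31} + 31 \cdot \frac{1}{49}\right) = - 53 \left(- \frac{2}{31} + \frac{31}{49}\right) = \left(-53\right) \frac{863}{1519} = - \frac{45739}{1519}$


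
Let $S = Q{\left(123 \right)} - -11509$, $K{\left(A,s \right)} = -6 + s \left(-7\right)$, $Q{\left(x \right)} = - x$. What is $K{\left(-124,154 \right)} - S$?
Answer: $-12470$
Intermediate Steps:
$K{\left(A,s \right)} = -6 - 7 s$
$S = 11386$ ($S = \left(-1\right) 123 - -11509 = -123 + 11509 = 11386$)
$K{\left(-124,154 \right)} - S = \left(-6 - 1078\right) - 11386 = -1084 - 11386 = -12470$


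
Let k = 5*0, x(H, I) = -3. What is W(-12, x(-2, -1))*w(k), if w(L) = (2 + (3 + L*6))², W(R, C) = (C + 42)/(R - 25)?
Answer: -975/37 ≈ -26.351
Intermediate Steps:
W(R, C) = (42 + C)/(-25 + R)
k = 0
w(L) = (5 + 6*L)² (w(L) = (2 + (3 + 6*L))² = (5 + 6*L)²)
W(-12, x(-2, -1))*w(k) = ((42 - 3)/(-25 - 12))*(5 + 6*0)² = (39/(-37))*(5 + 0)² = -1/37*39*5² = -39/37*25 = -975/37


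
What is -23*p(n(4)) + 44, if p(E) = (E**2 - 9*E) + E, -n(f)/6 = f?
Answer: -17620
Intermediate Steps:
n(f) = -6*f
p(E) = E**2 - 8*E
-23*p(n(4)) + 44 = -23*(-6*4)*(-8 - 6*4) + 44 = -(-552)*(-8 - 24) + 44 = -(-552)*(-32) + 44 = -23*768 + 44 = -17664 + 44 = -17620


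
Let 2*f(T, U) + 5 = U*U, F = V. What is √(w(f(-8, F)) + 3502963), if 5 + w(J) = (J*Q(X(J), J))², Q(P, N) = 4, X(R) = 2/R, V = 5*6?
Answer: √6707058 ≈ 2589.8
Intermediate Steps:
V = 30
F = 30
f(T, U) = -5/2 + U²/2 (f(T, U) = -5/2 + (U*U)/2 = -5/2 + U²/2)
w(J) = -5 + 16*J² (w(J) = -5 + (J*4)² = -5 + (4*J)² = -5 + 16*J²)
√(w(f(-8, F)) + 3502963) = √((-5 + 16*(-5/2 + (½)*30²)²) + 3502963) = √((-5 + 16*(-5/2 + (½)*900)²) + 3502963) = √((-5 + 16*(-5/2 + 450)²) + 3502963) = √((-5 + 16*(895/2)²) + 3502963) = √((-5 + 16*(801025/4)) + 3502963) = √((-5 + 3204100) + 3502963) = √(3204095 + 3502963) = √6707058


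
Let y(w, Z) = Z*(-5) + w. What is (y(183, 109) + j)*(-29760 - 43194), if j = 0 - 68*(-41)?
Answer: -176986404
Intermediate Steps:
y(w, Z) = w - 5*Z (y(w, Z) = -5*Z + w = w - 5*Z)
j = 2788 (j = 0 + 2788 = 2788)
(y(183, 109) + j)*(-29760 - 43194) = ((183 - 5*109) + 2788)*(-29760 - 43194) = ((183 - 545) + 2788)*(-72954) = (-362 + 2788)*(-72954) = 2426*(-72954) = -176986404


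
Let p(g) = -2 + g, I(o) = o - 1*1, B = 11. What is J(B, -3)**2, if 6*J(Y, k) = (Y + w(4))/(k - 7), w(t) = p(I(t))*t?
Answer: 1/16 ≈ 0.062500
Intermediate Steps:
I(o) = -1 + o (I(o) = o - 1 = -1 + o)
w(t) = t*(-3 + t) (w(t) = (-2 + (-1 + t))*t = (-3 + t)*t = t*(-3 + t))
J(Y, k) = (4 + Y)/(6*(-7 + k)) (J(Y, k) = ((Y + 4*(-3 + 4))/(k - 7))/6 = ((Y + 4*1)/(-7 + k))/6 = ((Y + 4)/(-7 + k))/6 = ((4 + Y)/(-7 + k))/6 = (4 + Y)/(6*(-7 + k)))
J(B, -3)**2 = ((4 + 11)/(6*(-7 - 3)))**2 = ((1/6)*15/(-10))**2 = ((1/6)*(-1/10)*15)**2 = (-1/4)**2 = 1/16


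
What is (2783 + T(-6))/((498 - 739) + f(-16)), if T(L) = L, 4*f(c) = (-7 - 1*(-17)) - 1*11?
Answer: -11108/965 ≈ -11.511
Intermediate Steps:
f(c) = -¼ (f(c) = ((-7 - 1*(-17)) - 1*11)/4 = ((-7 + 17) - 11)/4 = (10 - 11)/4 = (¼)*(-1) = -¼)
(2783 + T(-6))/((498 - 739) + f(-16)) = (2783 - 6)/((498 - 739) - ¼) = 2777/(-241 - ¼) = 2777/(-965/4) = 2777*(-4/965) = -11108/965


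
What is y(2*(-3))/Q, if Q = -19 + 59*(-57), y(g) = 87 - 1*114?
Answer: 27/3382 ≈ 0.0079834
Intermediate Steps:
y(g) = -27 (y(g) = 87 - 114 = -27)
Q = -3382 (Q = -19 - 3363 = -3382)
y(2*(-3))/Q = -27/(-3382) = -27*(-1/3382) = 27/3382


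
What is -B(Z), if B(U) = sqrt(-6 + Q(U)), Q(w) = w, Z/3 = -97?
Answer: -3*I*sqrt(33) ≈ -17.234*I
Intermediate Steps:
Z = -291 (Z = 3*(-97) = -291)
B(U) = sqrt(-6 + U)
-B(Z) = -sqrt(-6 - 291) = -sqrt(-297) = -3*I*sqrt(33)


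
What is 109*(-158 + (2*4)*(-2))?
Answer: -18966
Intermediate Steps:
109*(-158 + (2*4)*(-2)) = 109*(-158 + 8*(-2)) = 109*(-158 - 16) = 109*(-174) = -18966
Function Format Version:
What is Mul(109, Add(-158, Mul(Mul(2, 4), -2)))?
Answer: -18966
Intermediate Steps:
Mul(109, Add(-158, Mul(Mul(2, 4), -2))) = Mul(109, Add(-158, Mul(8, -2))) = Mul(109, Add(-158, -16)) = Mul(109, -174) = -18966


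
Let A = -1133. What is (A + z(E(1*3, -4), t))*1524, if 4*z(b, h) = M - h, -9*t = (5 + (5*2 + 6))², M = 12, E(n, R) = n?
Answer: -1703451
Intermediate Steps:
t = -49 (t = -(5 + (5*2 + 6))²/9 = -(5 + (10 + 6))²/9 = -(5 + 16)²/9 = -⅑*21² = -⅑*441 = -49)
z(b, h) = 3 - h/4 (z(b, h) = (12 - h)/4 = 3 - h/4)
(A + z(E(1*3, -4), t))*1524 = (-1133 + (3 - ¼*(-49)))*1524 = (-1133 + (3 + 49/4))*1524 = (-1133 + 61/4)*1524 = -4471/4*1524 = -1703451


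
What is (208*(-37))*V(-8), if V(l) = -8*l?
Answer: -492544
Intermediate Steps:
(208*(-37))*V(-8) = (208*(-37))*(-8*(-8)) = -7696*64 = -492544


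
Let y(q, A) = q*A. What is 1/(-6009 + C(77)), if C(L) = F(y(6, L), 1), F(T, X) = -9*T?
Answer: -1/10167 ≈ -9.8357e-5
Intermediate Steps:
y(q, A) = A*q
C(L) = -54*L (C(L) = -9*L*6 = -54*L)
1/(-6009 + C(77)) = 1/(-6009 - 54*77) = 1/(-6009 - 4158) = 1/(-10167) = -1/10167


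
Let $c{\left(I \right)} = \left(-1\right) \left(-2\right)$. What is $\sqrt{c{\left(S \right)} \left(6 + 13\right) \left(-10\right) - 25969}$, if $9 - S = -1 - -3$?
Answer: $i \sqrt{26349} \approx 162.32 i$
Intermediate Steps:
$S = 7$ ($S = 9 - \left(-1 - -3\right) = 9 - \left(-1 + 3\right) = 9 - 2 = 7$)
$c{\left(I \right)} = 2$
$\sqrt{c{\left(S \right)} \left(6 + 13\right) \left(-10\right) - 25969} = \sqrt{2 \left(6 + 13\right) \left(-10\right) - 25969} = \sqrt{2 \cdot 19 \left(-10\right) - 25969} = \sqrt{38 \left(-10\right) - 25969} = \sqrt{-380 - 25969} = \sqrt{-26349} = i \sqrt{26349}$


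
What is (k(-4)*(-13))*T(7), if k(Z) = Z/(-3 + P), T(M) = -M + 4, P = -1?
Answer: 39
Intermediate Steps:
T(M) = 4 - M
k(Z) = -Z/4 (k(Z) = Z/(-3 - 1) = Z/(-4) = Z*(-¼) = -Z/4)
(k(-4)*(-13))*T(7) = (-¼*(-4)*(-13))*(4 - 1*7) = (1*(-13))*(4 - 7) = -13*(-3) = 39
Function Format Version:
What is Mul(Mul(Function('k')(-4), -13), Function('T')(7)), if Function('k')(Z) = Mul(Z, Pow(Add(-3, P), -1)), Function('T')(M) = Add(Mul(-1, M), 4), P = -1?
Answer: 39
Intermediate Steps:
Function('T')(M) = Add(4, Mul(-1, M))
Function('k')(Z) = Mul(Rational(-1, 4), Z) (Function('k')(Z) = Mul(Z, Pow(Add(-3, -1), -1)) = Mul(Z, Pow(-4, -1)) = Mul(Z, Rational(-1, 4)) = Mul(Rational(-1, 4), Z))
Mul(Mul(Function('k')(-4), -13), Function('T')(7)) = Mul(Mul(Mul(Rational(-1, 4), -4), -13), Add(4, Mul(-1, 7))) = Mul(Mul(1, -13), Add(4, -7)) = Mul(-13, -3) = 39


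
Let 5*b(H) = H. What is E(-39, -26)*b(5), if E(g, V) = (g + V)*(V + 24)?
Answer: 130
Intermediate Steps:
E(g, V) = (24 + V)*(V + g) (E(g, V) = (V + g)*(24 + V) = (24 + V)*(V + g))
b(H) = H/5
E(-39, -26)*b(5) = ((-26)**2 + 24*(-26) + 24*(-39) - 26*(-39))*((1/5)*5) = (676 - 624 - 936 + 1014)*1 = 130*1 = 130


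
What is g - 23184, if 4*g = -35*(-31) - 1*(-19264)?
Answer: -72387/4 ≈ -18097.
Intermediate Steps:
g = 20349/4 (g = (-35*(-31) - 1*(-19264))/4 = (1085 + 19264)/4 = (¼)*20349 = 20349/4 ≈ 5087.3)
g - 23184 = 20349/4 - 23184 = -72387/4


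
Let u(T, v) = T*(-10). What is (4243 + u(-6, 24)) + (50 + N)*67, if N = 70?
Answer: 12343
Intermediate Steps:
u(T, v) = -10*T
(4243 + u(-6, 24)) + (50 + N)*67 = (4243 - 10*(-6)) + (50 + 70)*67 = (4243 + 60) + 120*67 = 4303 + 8040 = 12343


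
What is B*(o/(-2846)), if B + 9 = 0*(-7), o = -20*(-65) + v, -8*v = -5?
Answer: 93645/22768 ≈ 4.1130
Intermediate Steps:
v = 5/8 (v = -⅛*(-5) = 5/8 ≈ 0.62500)
o = 10405/8 (o = -20*(-65) + 5/8 = 1300 + 5/8 = 10405/8 ≈ 1300.6)
B = -9 (B = -9 + 0*(-7) = -9 + 0 = -9)
B*(o/(-2846)) = -93645/(8*(-2846)) = -93645*(-1)/(8*2846) = -9*(-10405/22768) = 93645/22768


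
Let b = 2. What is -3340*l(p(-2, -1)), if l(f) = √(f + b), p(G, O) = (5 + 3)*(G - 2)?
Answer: -3340*I*√30 ≈ -18294.0*I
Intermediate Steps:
p(G, O) = -16 + 8*G (p(G, O) = 8*(-2 + G) = -16 + 8*G)
l(f) = √(2 + f) (l(f) = √(f + 2) = √(2 + f))
-3340*l(p(-2, -1)) = -3340*√(2 + (-16 + 8*(-2))) = -3340*√(2 + (-16 - 16)) = -3340*√(2 - 32) = -3340*I*√30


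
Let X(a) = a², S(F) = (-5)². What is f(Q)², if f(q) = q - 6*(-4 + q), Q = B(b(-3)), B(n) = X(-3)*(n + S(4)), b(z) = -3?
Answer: 933156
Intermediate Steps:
S(F) = 25
B(n) = 225 + 9*n (B(n) = (-3)²*(n + 25) = 9*(25 + n) = 225 + 9*n)
Q = 198 (Q = 225 + 9*(-3) = 225 - 27 = 198)
f(q) = 24 - 5*q (f(q) = q - (-24 + 6*q) = q + (24 - 6*q) = 24 - 5*q)
f(Q)² = (24 - 5*198)² = (24 - 990)² = (-966)² = 933156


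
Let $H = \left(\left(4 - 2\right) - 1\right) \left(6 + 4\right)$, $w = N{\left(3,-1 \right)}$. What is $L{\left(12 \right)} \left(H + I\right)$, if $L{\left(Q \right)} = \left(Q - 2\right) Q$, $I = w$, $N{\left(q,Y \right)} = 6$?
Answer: $1920$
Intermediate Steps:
$w = 6$
$I = 6$
$H = 10$ ($H = \left(2 - 1\right) 10 = 1 \cdot 10 = 10$)
$L{\left(Q \right)} = Q \left(-2 + Q\right)$ ($L{\left(Q \right)} = \left(-2 + Q\right) Q = Q \left(-2 + Q\right)$)
$L{\left(12 \right)} \left(H + I\right) = 12 \left(-2 + 12\right) \left(10 + 6\right) = 12 \cdot 10 \cdot 16 = 120 \cdot 16 = 1920$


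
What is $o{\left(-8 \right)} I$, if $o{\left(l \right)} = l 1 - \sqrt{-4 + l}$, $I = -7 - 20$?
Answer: $216 + 54 i \sqrt{3} \approx 216.0 + 93.531 i$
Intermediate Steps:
$I = -27$ ($I = -7 - 20 = -27$)
$o{\left(l \right)} = l - \sqrt{-4 + l}$
$o{\left(-8 \right)} I = \left(-8 - \sqrt{-4 - 8}\right) \left(-27\right) = \left(-8 - \sqrt{-12}\right) \left(-27\right) = \left(-8 - 2 i \sqrt{3}\right) \left(-27\right) = 216 + 54 i \sqrt{3}$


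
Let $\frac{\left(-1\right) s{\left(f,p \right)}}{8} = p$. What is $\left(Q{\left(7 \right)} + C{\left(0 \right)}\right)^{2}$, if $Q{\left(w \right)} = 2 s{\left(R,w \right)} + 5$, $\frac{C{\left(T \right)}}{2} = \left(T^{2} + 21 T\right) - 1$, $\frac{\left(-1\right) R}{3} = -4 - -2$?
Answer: $11881$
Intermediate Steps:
$R = 6$ ($R = - 3 \left(-4 - -2\right) = - 3 \left(-4 + 2\right) = \left(-3\right) \left(-2\right) = 6$)
$C{\left(T \right)} = -2 + 2 T^{2} + 42 T$ ($C{\left(T \right)} = 2 \left(\left(T^{2} + 21 T\right) - 1\right) = 2 \left(-1 + T^{2} + 21 T\right) = -2 + 2 T^{2} + 42 T$)
$s{\left(f,p \right)} = - 8 p$
$Q{\left(w \right)} = 5 - 16 w$ ($Q{\left(w \right)} = 2 \left(- 8 w\right) + 5 = - 16 w + 5 = 5 - 16 w$)
$\left(Q{\left(7 \right)} + C{\left(0 \right)}\right)^{2} = \left(\left(5 - 112\right) + \left(-2 + 2 \cdot 0^{2} + 42 \cdot 0\right)\right)^{2} = \left(\left(5 - 112\right) + \left(-2 + 2 \cdot 0 + 0\right)\right)^{2} = \left(-107 + \left(-2 + 0 + 0\right)\right)^{2} = \left(-107 - 2\right)^{2} = \left(-109\right)^{2} = 11881$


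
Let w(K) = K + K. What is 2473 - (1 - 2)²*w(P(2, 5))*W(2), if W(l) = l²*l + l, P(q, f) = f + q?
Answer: 2333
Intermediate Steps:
W(l) = l + l³ (W(l) = l³ + l = l + l³)
w(K) = 2*K
2473 - (1 - 2)²*w(P(2, 5))*W(2) = 2473 - (1 - 2)²*(2*(5 + 2))*(2 + 2³) = 2473 - (-1)²*(2*7)*(2 + 8) = 2473 - 1*14*10 = 2473 - 14*10 = 2473 - 1*140 = 2473 - 140 = 2333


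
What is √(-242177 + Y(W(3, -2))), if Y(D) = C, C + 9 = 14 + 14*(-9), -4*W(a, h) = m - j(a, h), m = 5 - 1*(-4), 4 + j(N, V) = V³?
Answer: 3*I*√26922 ≈ 492.24*I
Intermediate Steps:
j(N, V) = -4 + V³
m = 9 (m = 5 + 4 = 9)
W(a, h) = -13/4 + h³/4 (W(a, h) = -(9 - (-4 + h³))/4 = -(9 + (4 - h³))/4 = -(13 - h³)/4 = -13/4 + h³/4)
C = -121 (C = -9 + (14 + 14*(-9)) = -9 + (14 - 126) = -9 - 112 = -121)
Y(D) = -121
√(-242177 + Y(W(3, -2))) = √(-242177 - 121) = √(-242298) = 3*I*√26922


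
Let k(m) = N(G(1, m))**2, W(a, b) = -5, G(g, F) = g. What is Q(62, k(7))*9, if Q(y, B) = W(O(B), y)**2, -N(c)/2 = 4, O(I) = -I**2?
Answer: 225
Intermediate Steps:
N(c) = -8 (N(c) = -2*4 = -8)
k(m) = 64 (k(m) = (-8)**2 = 64)
Q(y, B) = 25 (Q(y, B) = (-5)**2 = 25)
Q(62, k(7))*9 = 25*9 = 225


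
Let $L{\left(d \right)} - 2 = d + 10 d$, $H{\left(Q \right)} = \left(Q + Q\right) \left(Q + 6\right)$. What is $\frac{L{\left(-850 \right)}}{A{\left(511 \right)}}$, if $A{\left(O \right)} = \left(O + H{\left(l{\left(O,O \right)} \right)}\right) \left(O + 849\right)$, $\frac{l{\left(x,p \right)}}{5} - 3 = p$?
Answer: $- \frac{779}{1500663780} \approx -5.191 \cdot 10^{-7}$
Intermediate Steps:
$l{\left(x,p \right)} = 15 + 5 p$
$H{\left(Q \right)} = 2 Q \left(6 + Q\right)$
$L{\left(d \right)} = 2 + 11 d$ ($L{\left(d \right)} = 2 + \left(d + 10 d\right) = 2 + 11 d$)
$A{\left(O \right)} = \left(849 + O\right) \left(O + 2 \left(15 + 5 O\right) \left(21 + 5 O\right)\right)$ ($A{\left(O \right)} = \left(O + 2 \left(15 + 5 O\right) \left(6 + \left(15 + 5 O\right)\right)\right) \left(O + 849\right) = \left(O + 2 \left(15 + 5 O\right) \left(21 + 5 O\right)\right) \left(849 + O\right) = \left(849 + O\right) \left(O + 2 \left(15 + 5 O\right) \left(21 + 5 O\right)\right)$)
$\frac{L{\left(-850 \right)}}{A{\left(511 \right)}} = \frac{2 + 11 \left(-850\right)}{534870 + 50 \cdot 511^{3} + 42811 \cdot 511^{2} + 307119 \cdot 511} = \frac{2 - 9350}{534870 + 50 \cdot 133432831 + 42811 \cdot 261121 + 156937809} = - \frac{9348}{534870 + 6671641550 + 11178851131 + 156937809} = - \frac{9348}{18007965360} = \left(-9348\right) \frac{1}{18007965360} = - \frac{779}{1500663780}$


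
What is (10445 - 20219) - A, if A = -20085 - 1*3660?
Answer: 13971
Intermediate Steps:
A = -23745 (A = -20085 - 3660 = -23745)
(10445 - 20219) - A = (10445 - 20219) - 1*(-23745) = -9774 + 23745 = 13971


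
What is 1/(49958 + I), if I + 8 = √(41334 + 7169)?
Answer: 49950/2494953997 - 13*√287/2494953997 ≈ 1.9932e-5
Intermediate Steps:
I = -8 + 13*√287 (I = -8 + √(41334 + 7169) = -8 + √48503 = -8 + 13*√287 ≈ 212.23)
1/(49958 + I) = 1/(49958 + (-8 + 13*√287)) = 1/(49950 + 13*√287)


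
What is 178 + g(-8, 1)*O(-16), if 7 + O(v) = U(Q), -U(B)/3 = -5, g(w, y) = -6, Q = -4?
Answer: 130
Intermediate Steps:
U(B) = 15 (U(B) = -3*(-5) = 15)
O(v) = 8 (O(v) = -7 + 15 = 8)
178 + g(-8, 1)*O(-16) = 178 - 6*8 = 178 - 48 = 130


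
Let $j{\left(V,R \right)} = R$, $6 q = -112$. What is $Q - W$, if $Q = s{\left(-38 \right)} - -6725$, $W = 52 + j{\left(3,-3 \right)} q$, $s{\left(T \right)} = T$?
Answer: $6579$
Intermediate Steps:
$q = - \frac{56}{3}$ ($q = \frac{1}{6} \left(-112\right) = - \frac{56}{3} \approx -18.667$)
$W = 108$ ($W = 52 - -56 = 52 + 56 = 108$)
$Q = 6687$ ($Q = -38 - -6725 = -38 + 6725 = 6687$)
$Q - W = 6687 - 108 = 6579$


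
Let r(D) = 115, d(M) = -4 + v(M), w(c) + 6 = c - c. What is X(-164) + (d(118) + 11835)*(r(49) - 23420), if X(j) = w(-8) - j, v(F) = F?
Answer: -278471287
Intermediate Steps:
w(c) = -6 (w(c) = -6 + (c - c) = -6 + 0 = -6)
d(M) = -4 + M
X(j) = -6 - j
X(-164) + (d(118) + 11835)*(r(49) - 23420) = (-6 - 1*(-164)) + ((-4 + 118) + 11835)*(115 - 23420) = (-6 + 164) + (114 + 11835)*(-23305) = 158 + 11949*(-23305) = 158 - 278471445 = -278471287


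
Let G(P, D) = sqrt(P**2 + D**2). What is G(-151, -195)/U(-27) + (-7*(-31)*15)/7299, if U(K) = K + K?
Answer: 1085/2433 - sqrt(60826)/54 ≈ -4.1213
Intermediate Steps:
U(K) = 2*K
G(P, D) = sqrt(D**2 + P**2)
G(-151, -195)/U(-27) + (-7*(-31)*15)/7299 = sqrt((-195)**2 + (-151)**2)/((2*(-27))) + (-7*(-31)*15)/7299 = sqrt(38025 + 22801)/(-54) + (217*15)*(1/7299) = sqrt(60826)*(-1/54) + 3255*(1/7299) = -sqrt(60826)/54 + 1085/2433 = 1085/2433 - sqrt(60826)/54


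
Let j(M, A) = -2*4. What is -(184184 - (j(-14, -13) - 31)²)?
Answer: -182663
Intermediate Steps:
j(M, A) = -8
-(184184 - (j(-14, -13) - 31)²) = -(184184 - (-8 - 31)²) = -(184184 - 1*(-39)²) = -(184184 - 1*1521) = -(184184 - 1521) = -1*182663 = -182663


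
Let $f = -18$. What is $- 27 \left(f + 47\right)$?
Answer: $-783$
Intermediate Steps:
$- 27 \left(f + 47\right) = - 27 \left(-18 + 47\right) = \left(-27\right) 29 = -783$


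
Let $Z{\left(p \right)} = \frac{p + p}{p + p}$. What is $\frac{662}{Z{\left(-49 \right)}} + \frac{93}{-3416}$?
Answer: $\frac{2261299}{3416} \approx 661.97$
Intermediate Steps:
$Z{\left(p \right)} = 1$ ($Z{\left(p \right)} = \frac{2 p}{2 p} = 2 p \frac{1}{2 p} = 1$)
$\frac{662}{Z{\left(-49 \right)}} + \frac{93}{-3416} = \frac{662}{1} + \frac{93}{-3416} = 662 \cdot 1 + 93 \left(- \frac{1}{3416}\right) = 662 - \frac{93}{3416} = \frac{2261299}{3416}$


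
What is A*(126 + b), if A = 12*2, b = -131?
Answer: -120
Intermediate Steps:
A = 24
A*(126 + b) = 24*(126 - 131) = 24*(-5) = -120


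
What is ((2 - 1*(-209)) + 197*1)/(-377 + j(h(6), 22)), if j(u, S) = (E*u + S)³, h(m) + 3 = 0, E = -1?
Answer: 51/1906 ≈ 0.026758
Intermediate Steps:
h(m) = -3 (h(m) = -3 + 0 = -3)
j(u, S) = (S - u)³ (j(u, S) = (-u + S)³ = (S - u)³)
((2 - 1*(-209)) + 197*1)/(-377 + j(h(6), 22)) = ((2 - 1*(-209)) + 197*1)/(-377 + (22 - 1*(-3))³) = ((2 + 209) + 197)/(-377 + (22 + 3)³) = (211 + 197)/(-377 + 25³) = 408/(-377 + 15625) = 408/15248 = 408*(1/15248) = 51/1906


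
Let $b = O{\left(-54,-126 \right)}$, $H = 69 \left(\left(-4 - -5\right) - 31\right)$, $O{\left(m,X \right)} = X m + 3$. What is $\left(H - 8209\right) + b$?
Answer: $-3472$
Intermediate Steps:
$O{\left(m,X \right)} = 3 + X m$
$H = -2070$ ($H = 69 \left(\left(-4 + 5\right) - 31\right) = 69 \left(1 - 31\right) = 69 \left(-30\right) = -2070$)
$b = 6807$ ($b = 3 - -6804 = 3 + 6804 = 6807$)
$\left(H - 8209\right) + b = \left(-2070 - 8209\right) + 6807 = -10279 + 6807 = -3472$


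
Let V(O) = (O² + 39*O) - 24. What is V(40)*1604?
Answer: 5030144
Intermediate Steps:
V(O) = -24 + O² + 39*O
V(40)*1604 = (-24 + 40² + 39*40)*1604 = (-24 + 1600 + 1560)*1604 = 3136*1604 = 5030144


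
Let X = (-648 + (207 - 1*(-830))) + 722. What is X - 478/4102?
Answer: 2278422/2051 ≈ 1110.9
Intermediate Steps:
X = 1111 (X = (-648 + (207 + 830)) + 722 = (-648 + 1037) + 722 = 389 + 722 = 1111)
X - 478/4102 = 1111 - 478/4102 = 1111 - 1*239/2051 = 1111 - 239/2051 = 2278422/2051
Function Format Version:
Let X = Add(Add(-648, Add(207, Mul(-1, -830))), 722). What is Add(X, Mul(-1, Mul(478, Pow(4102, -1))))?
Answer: Rational(2278422, 2051) ≈ 1110.9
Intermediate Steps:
X = 1111 (X = Add(Add(-648, Add(207, 830)), 722) = Add(Add(-648, 1037), 722) = Add(389, 722) = 1111)
Add(X, Mul(-1, Mul(478, Pow(4102, -1)))) = Add(1111, Mul(-1, Mul(478, Pow(4102, -1)))) = Add(1111, Mul(-1, Mul(478, Rational(1, 4102)))) = Add(1111, Mul(-1, Rational(239, 2051))) = Add(1111, Rational(-239, 2051)) = Rational(2278422, 2051)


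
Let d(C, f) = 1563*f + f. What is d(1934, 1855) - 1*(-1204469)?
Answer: 4105689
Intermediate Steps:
d(C, f) = 1564*f
d(1934, 1855) - 1*(-1204469) = 1564*1855 - 1*(-1204469) = 2901220 + 1204469 = 4105689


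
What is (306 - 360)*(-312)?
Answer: 16848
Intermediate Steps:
(306 - 360)*(-312) = -54*(-312) = 16848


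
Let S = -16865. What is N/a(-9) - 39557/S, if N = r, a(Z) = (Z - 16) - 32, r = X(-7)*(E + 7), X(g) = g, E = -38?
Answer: -1404956/961305 ≈ -1.4615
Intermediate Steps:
r = 217 (r = -7*(-38 + 7) = -7*(-31) = 217)
a(Z) = -48 + Z (a(Z) = (-16 + Z) - 32 = -48 + Z)
N = 217
N/a(-9) - 39557/S = 217/(-48 - 9) - 39557/(-16865) = 217/(-57) - 39557*(-1/16865) = 217*(-1/57) + 39557/16865 = -217/57 + 39557/16865 = -1404956/961305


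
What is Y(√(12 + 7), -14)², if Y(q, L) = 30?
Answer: 900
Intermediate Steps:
Y(√(12 + 7), -14)² = 30² = 900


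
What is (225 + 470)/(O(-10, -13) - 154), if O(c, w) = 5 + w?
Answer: -695/162 ≈ -4.2901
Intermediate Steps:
(225 + 470)/(O(-10, -13) - 154) = (225 + 470)/((5 - 13) - 154) = 695/(-8 - 154) = 695/(-162) = 695*(-1/162) = -695/162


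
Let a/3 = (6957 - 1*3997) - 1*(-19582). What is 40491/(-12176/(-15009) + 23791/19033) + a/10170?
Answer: 6537518643232994/332686083755 ≈ 19651.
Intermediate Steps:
a = 67626 (a = 3*((6957 - 1*3997) - 1*(-19582)) = 3*((6957 - 3997) + 19582) = 3*(2960 + 19582) = 3*22542 = 67626)
40491/(-12176/(-15009) + 23791/19033) + a/10170 = 40491/(-12176/(-15009) + 23791/19033) + 67626/10170 = 40491/(-12176*(-1/15009) + 23791*(1/19033)) + 67626*(1/10170) = 40491/(12176/15009 + 23791/19033) + 3757/565 = 40491/(588824927/285666297) + 3757/565 = 40491*(285666297/588824927) + 3757/565 = 11566914031827/588824927 + 3757/565 = 6537518643232994/332686083755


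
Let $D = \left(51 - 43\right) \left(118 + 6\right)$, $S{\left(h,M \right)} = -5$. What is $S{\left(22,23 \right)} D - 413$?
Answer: $-5373$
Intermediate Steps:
$D = 992$ ($D = 8 \cdot 124 = 992$)
$S{\left(22,23 \right)} D - 413 = \left(-5\right) 992 - 413 = -4960 - 413 = -5373$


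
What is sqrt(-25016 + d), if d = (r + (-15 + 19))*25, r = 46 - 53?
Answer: I*sqrt(25091) ≈ 158.4*I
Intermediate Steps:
r = -7
d = -75 (d = (-7 + (-15 + 19))*25 = (-7 + 4)*25 = -3*25 = -75)
sqrt(-25016 + d) = sqrt(-25016 - 75) = sqrt(-25091) = I*sqrt(25091)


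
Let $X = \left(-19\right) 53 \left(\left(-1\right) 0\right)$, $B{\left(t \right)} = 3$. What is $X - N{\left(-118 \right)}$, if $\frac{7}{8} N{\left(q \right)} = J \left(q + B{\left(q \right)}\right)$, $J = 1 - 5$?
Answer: $- \frac{3680}{7} \approx -525.71$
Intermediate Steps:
$J = -4$
$N{\left(q \right)} = - \frac{96}{7} - \frac{32 q}{7}$ ($N{\left(q \right)} = \frac{8 \left(- 4 \left(q + 3\right)\right)}{7} = \frac{8 \left(- 4 \left(3 + q\right)\right)}{7} = \frac{8 \left(-12 - 4 q\right)}{7} = - \frac{96}{7} - \frac{32 q}{7}$)
$X = 0$ ($X = \left(-1007\right) 0 = 0$)
$X - N{\left(-118 \right)} = 0 - \left(- \frac{96}{7} - - \frac{3776}{7}\right) = 0 - \left(- \frac{96}{7} + \frac{3776}{7}\right) = 0 - \frac{3680}{7} = - \frac{3680}{7}$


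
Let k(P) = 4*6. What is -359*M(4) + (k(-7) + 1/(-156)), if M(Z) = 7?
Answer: -388285/156 ≈ -2489.0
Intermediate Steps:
k(P) = 24
-359*M(4) + (k(-7) + 1/(-156)) = -359*7 + (24 + 1/(-156)) = -2513 + (24 - 1/156) = -2513 + 3743/156 = -388285/156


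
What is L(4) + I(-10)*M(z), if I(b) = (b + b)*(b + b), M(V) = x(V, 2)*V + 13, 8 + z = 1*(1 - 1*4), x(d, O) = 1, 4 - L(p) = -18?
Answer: 822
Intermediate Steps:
L(p) = 22 (L(p) = 4 - 1*(-18) = 4 + 18 = 22)
z = -11 (z = -8 + 1*(1 - 1*4) = -8 + 1*(1 - 4) = -8 + 1*(-3) = -8 - 3 = -11)
M(V) = 13 + V (M(V) = 1*V + 13 = V + 13 = 13 + V)
I(b) = 4*b**2 (I(b) = (2*b)*(2*b) = 4*b**2)
L(4) + I(-10)*M(z) = 22 + (4*(-10)**2)*(13 - 11) = 22 + (4*100)*2 = 22 + 400*2 = 22 + 800 = 822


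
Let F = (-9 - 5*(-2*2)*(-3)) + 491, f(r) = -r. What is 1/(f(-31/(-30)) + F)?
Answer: 30/12629 ≈ 0.0023755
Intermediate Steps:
F = 422 (F = (-9 - (-20)*(-3)) + 491 = (-9 - 5*12) + 491 = (-9 - 60) + 491 = -69 + 491 = 422)
1/(f(-31/(-30)) + F) = 1/(-(-31)/(-30) + 422) = 1/(-(-31)*(-1)/30 + 422) = 1/(-1*31/30 + 422) = 1/(-31/30 + 422) = 1/(12629/30) = 30/12629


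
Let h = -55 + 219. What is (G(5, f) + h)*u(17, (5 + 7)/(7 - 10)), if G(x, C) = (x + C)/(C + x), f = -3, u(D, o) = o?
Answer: -660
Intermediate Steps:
h = 164
G(x, C) = 1 (G(x, C) = (C + x)/(C + x) = 1)
(G(5, f) + h)*u(17, (5 + 7)/(7 - 10)) = (1 + 164)*((5 + 7)/(7 - 10)) = 165*(12/(-3)) = 165*(12*(-1/3)) = 165*(-4) = -660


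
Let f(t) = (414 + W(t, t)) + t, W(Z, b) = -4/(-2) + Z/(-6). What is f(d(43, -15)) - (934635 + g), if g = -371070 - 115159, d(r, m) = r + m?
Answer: -1343900/3 ≈ -4.4797e+5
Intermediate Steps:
W(Z, b) = 2 - Z/6 (W(Z, b) = -4*(-1/2) + Z*(-1/6) = 2 - Z/6)
d(r, m) = m + r
g = -486229
f(t) = 416 + 5*t/6 (f(t) = (414 + (2 - t/6)) + t = (416 - t/6) + t = 416 + 5*t/6)
f(d(43, -15)) - (934635 + g) = (416 + 5*(-15 + 43)/6) - (934635 - 486229) = (416 + (5/6)*28) - 1*448406 = (416 + 70/3) - 448406 = 1318/3 - 448406 = -1343900/3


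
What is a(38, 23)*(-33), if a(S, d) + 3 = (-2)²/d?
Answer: 2145/23 ≈ 93.261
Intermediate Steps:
a(S, d) = -3 + 4/d (a(S, d) = -3 + (-2)²/d = -3 + 4/d)
a(38, 23)*(-33) = (-3 + 4/23)*(-33) = -65/23*(-33) = 2145/23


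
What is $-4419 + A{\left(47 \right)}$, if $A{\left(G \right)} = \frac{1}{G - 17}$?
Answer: $- \frac{132569}{30} \approx -4419.0$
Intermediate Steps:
$A{\left(G \right)} = \frac{1}{-17 + G}$
$-4419 + A{\left(47 \right)} = -4419 + \frac{1}{-17 + 47} = -4419 + \frac{1}{30} = - \frac{132569}{30}$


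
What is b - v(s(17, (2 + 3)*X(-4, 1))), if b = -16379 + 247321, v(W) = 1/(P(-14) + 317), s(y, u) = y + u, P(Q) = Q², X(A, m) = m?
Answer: 118473245/513 ≈ 2.3094e+5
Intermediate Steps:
s(y, u) = u + y
v(W) = 1/513 (v(W) = 1/((-14)² + 317) = 1/(196 + 317) = 1/513)
b = 230942
b - v(s(17, (2 + 3)*X(-4, 1))) = 230942 - 1*1/513 = 230942 - 1/513 = 118473245/513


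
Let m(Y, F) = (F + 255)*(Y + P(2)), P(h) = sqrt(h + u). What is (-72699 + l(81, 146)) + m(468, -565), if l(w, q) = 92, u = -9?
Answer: -217687 - 310*I*sqrt(7) ≈ -2.1769e+5 - 820.18*I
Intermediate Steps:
P(h) = sqrt(-9 + h) (P(h) = sqrt(h - 9) = sqrt(-9 + h))
m(Y, F) = (255 + F)*(Y + I*sqrt(7)) (m(Y, F) = (F + 255)*(Y + sqrt(-9 + 2)) = (255 + F)*(Y + sqrt(-7)) = (255 + F)*(Y + I*sqrt(7)))
(-72699 + l(81, 146)) + m(468, -565) = (-72699 + 92) + (255*468 - 565*468 + 255*I*sqrt(7) + I*(-565)*sqrt(7)) = -72607 + (119340 - 264420 + 255*I*sqrt(7) - 565*I*sqrt(7)) = -72607 + (-145080 - 310*I*sqrt(7)) = -217687 - 310*I*sqrt(7)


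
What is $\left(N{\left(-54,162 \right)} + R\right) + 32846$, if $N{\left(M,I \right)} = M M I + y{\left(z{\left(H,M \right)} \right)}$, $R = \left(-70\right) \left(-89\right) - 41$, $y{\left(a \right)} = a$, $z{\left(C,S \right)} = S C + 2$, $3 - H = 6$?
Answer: $511591$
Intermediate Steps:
$H = -3$ ($H = 3 - 6 = -3$)
$z{\left(C,S \right)} = 2 + C S$ ($z{\left(C,S \right)} = C S + 2 = 2 + C S$)
$R = 6189$ ($R = 6230 - 41 = 6189$)
$N{\left(M,I \right)} = 2 - 3 M + I M^{2}$ ($N{\left(M,I \right)} = M M I - \left(-2 + 3 M\right) = M^{2} I - \left(-2 + 3 M\right) = I M^{2} - \left(-2 + 3 M\right) = 2 - 3 M + I M^{2}$)
$\left(N{\left(-54,162 \right)} + R\right) + 32846 = \left(\left(2 - -162 + 162 \left(-54\right)^{2}\right) + 6189\right) + 32846 = \left(\left(2 + 162 + 162 \cdot 2916\right) + 6189\right) + 32846 = \left(\left(2 + 162 + 472392\right) + 6189\right) + 32846 = \left(472556 + 6189\right) + 32846 = 478745 + 32846 = 511591$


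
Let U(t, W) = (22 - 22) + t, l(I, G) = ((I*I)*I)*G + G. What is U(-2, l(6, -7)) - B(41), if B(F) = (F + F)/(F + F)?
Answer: -3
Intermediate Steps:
l(I, G) = G + G*I³ (l(I, G) = (I²*I)*G + G = I³*G + G = G*I³ + G = G + G*I³)
U(t, W) = t (U(t, W) = 0 + t = t)
B(F) = 1 (B(F) = (2*F)/((2*F)) = (2*F)*(1/(2*F)) = 1)
U(-2, l(6, -7)) - B(41) = -2 - 1*1 = -2 - 1 = -3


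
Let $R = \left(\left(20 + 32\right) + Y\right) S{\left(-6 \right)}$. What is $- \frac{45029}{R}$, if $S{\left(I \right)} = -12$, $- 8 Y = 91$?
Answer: $\frac{90058}{975} \approx 92.367$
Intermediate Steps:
$Y = - \frac{91}{8}$ ($Y = \left(- \frac{1}{8}\right) 91 = - \frac{91}{8} \approx -11.375$)
$R = - \frac{975}{2}$ ($R = \left(\left(20 + 32\right) - \frac{91}{8}\right) \left(-12\right) = \left(52 - \frac{91}{8}\right) \left(-12\right) = \frac{325}{8} \left(-12\right) = - \frac{975}{2} \approx -487.5$)
$- \frac{45029}{R} = - \frac{45029}{- \frac{975}{2}} = \left(-45029\right) \left(- \frac{2}{975}\right) = \frac{90058}{975}$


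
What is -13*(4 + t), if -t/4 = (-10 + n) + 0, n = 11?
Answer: 0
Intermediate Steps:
t = -4 (t = -4*((-10 + 11) + 0) = -4*(1 + 0) = -4*1 = -4)
-13*(4 + t) = -13*(4 - 4) = -13*0 = 0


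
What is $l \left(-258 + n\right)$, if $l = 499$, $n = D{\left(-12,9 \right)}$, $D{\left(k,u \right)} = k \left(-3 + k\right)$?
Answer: $-38922$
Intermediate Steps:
$n = 180$ ($n = - 12 \left(-3 - 12\right) = \left(-12\right) \left(-15\right) = 180$)
$l \left(-258 + n\right) = 499 \left(-258 + 180\right) = 499 \left(-78\right) = -38922$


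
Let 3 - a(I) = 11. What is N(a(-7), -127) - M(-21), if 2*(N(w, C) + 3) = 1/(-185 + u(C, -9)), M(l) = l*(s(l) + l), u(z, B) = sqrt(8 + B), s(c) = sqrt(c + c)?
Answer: -30392873/68452 - I/68452 + 21*I*sqrt(42) ≈ -444.0 + 136.1*I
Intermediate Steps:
s(c) = sqrt(2)*sqrt(c) (s(c) = sqrt(2*c) = sqrt(2)*sqrt(c))
a(I) = -8 (a(I) = 3 - 1*11 = 3 - 11 = -8)
M(l) = l*(l + sqrt(2)*sqrt(l)) (M(l) = l*(sqrt(2)*sqrt(l) + l) = l*(l + sqrt(2)*sqrt(l)))
N(w, C) = -3 + (-185 - I)/68452 (N(w, C) = -3 + 1/(2*(-185 + sqrt(8 - 9))) = -3 + 1/(2*(-185 + sqrt(-1))) = -3 + 1/(2*(-185 + I)) = -3 + ((-185 - I)/34226)/2 = -3 + (-185 - I)/68452)
N(a(-7), -127) - M(-21) = (-205541/68452 - I/68452) - (-21)*(-21 + sqrt(2)*sqrt(-21)) = (-205541/68452 - I/68452) - (-21)*(-21 + sqrt(2)*(I*sqrt(21))) = (-205541/68452 - I/68452) - (-21)*(-21 + I*sqrt(42)) = (-205541/68452 - I/68452) - (441 - 21*I*sqrt(42)) = (-205541/68452 - I/68452) + (-441 + 21*I*sqrt(42)) = -30392873/68452 - I/68452 + 21*I*sqrt(42)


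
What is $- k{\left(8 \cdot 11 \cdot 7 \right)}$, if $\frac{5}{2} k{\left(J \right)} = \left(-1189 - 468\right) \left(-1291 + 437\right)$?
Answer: $- \frac{2830156}{5} \approx -5.6603 \cdot 10^{5}$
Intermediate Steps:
$k{\left(J \right)} = \frac{2830156}{5}$ ($k{\left(J \right)} = \frac{2 \left(-1189 - 468\right) \left(-1291 + 437\right)}{5} = \frac{2 \left(\left(-1657\right) \left(-854\right)\right)}{5} = \frac{2}{5} \cdot 1415078 = \frac{2830156}{5}$)
$- k{\left(8 \cdot 11 \cdot 7 \right)} = \left(-1\right) \frac{2830156}{5} = - \frac{2830156}{5}$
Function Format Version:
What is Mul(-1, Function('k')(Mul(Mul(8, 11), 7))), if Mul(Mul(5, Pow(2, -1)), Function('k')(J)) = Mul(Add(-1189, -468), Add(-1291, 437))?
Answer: Rational(-2830156, 5) ≈ -5.6603e+5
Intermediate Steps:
Function('k')(J) = Rational(2830156, 5) (Function('k')(J) = Mul(Rational(2, 5), Mul(Add(-1189, -468), Add(-1291, 437))) = Mul(Rational(2, 5), Mul(-1657, -854)) = Mul(Rational(2, 5), 1415078) = Rational(2830156, 5))
Mul(-1, Function('k')(Mul(Mul(8, 11), 7))) = Mul(-1, Rational(2830156, 5)) = Rational(-2830156, 5)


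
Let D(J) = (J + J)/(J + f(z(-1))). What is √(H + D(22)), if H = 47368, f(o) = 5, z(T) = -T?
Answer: 2*√959235/9 ≈ 217.65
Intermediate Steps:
D(J) = 2*J/(5 + J) (D(J) = (J + J)/(J + 5) = (2*J)/(5 + J) = 2*J/(5 + J))
√(H + D(22)) = √(47368 + 2*22/(5 + 22)) = √(47368 + 2*22/27) = √(47368 + 2*22*(1/27)) = √(47368 + 44/27) = √(1278980/27) = 2*√959235/9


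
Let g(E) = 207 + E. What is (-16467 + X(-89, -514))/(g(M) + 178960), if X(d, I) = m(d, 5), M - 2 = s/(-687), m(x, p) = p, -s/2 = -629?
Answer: -11309394/123087845 ≈ -0.091881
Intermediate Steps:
s = 1258 (s = -2*(-629) = 1258)
M = 116/687 (M = 2 + 1258/(-687) = 2 + 1258*(-1/687) = 2 - 1258/687 = 116/687 ≈ 0.16885)
X(d, I) = 5
(-16467 + X(-89, -514))/(g(M) + 178960) = (-16467 + 5)/((207 + 116/687) + 178960) = -16462/(142325/687 + 178960) = -16462/123087845/687 = -16462*687/123087845 = -11309394/123087845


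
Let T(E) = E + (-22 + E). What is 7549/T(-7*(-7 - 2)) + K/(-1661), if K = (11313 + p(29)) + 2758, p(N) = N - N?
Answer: 11075505/172744 ≈ 64.115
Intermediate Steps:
p(N) = 0
K = 14071 (K = (11313 + 0) + 2758 = 11313 + 2758 = 14071)
T(E) = -22 + 2*E
7549/T(-7*(-7 - 2)) + K/(-1661) = 7549/(-22 + 2*(-7*(-7 - 2))) + 14071/(-1661) = 7549/(-22 + 2*(-7*(-9))) + 14071*(-1/1661) = 7549/(-22 + 2*63) - 14071/1661 = 7549/(-22 + 126) - 14071/1661 = 7549/104 - 14071/1661 = 11075505/172744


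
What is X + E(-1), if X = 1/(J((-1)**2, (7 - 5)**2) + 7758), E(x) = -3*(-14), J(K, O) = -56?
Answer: 323485/7702 ≈ 42.000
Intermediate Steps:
E(x) = 42
X = 1/7702 (X = 1/(-56 + 7758) = 1/7702 ≈ 0.00012984)
X + E(-1) = 1/7702 + 42 = 323485/7702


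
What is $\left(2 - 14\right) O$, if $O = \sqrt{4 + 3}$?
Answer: $- 12 \sqrt{7} \approx -31.749$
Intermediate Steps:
$O = \sqrt{7} \approx 2.6458$
$\left(2 - 14\right) O = \left(2 - 14\right) \sqrt{7} = - 12 \sqrt{7}$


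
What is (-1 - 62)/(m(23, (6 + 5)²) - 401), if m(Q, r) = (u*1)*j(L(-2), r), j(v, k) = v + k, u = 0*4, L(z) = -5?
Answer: 63/401 ≈ 0.15711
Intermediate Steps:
u = 0
j(v, k) = k + v
m(Q, r) = 0 (m(Q, r) = (0*1)*(r - 5) = 0*(-5 + r) = 0)
(-1 - 62)/(m(23, (6 + 5)²) - 401) = (-1 - 62)/(0 - 401) = -63/(-401) = -63*(-1/401) = 63/401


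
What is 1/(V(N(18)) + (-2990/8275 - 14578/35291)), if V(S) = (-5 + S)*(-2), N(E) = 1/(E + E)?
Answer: 1051318890/9640631351 ≈ 0.10905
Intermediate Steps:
N(E) = 1/(2*E)
V(S) = 10 - 2*S
1/(V(N(18)) + (-2990/8275 - 14578/35291)) = 1/((10 - 1/18) + (-2990/8275 - 14578/35291)) = 1/((10 - 1/18) + (-2990*1/8275 - 14578*1/35291)) = 1/((10 - 2*1/36) + (-598/1655 - 14578/35291)) = 1/((10 - 1/18) - 45230608/58406605) = 1/(179/18 - 45230608/58406605) = 1/(9640631351/1051318890) = 1051318890/9640631351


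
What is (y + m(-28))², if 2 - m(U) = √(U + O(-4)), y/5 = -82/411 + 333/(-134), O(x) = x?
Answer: 298714962217/3033145476 + 2516428*I*√2/27537 ≈ 98.484 + 129.24*I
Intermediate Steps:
y = -739255/55074 (y = 5*(-82/411 + 333/(-134)) = 5*(-82*1/411 + 333*(-1/134)) = 5*(-82/411 - 333/134) = 5*(-147851/55074) = -739255/55074 ≈ -13.423)
m(U) = 2 - √(-4 + U) (m(U) = 2 - √(U - 4) = 2 - √(-4 + U))
(y + m(-28))² = (-739255/55074 + (2 - √(-4 - 28)))² = (-739255/55074 + (2 - √(-32)))² = (-739255/55074 + (2 - 4*I*√2))² = (-629107/55074 - 4*I*√2)²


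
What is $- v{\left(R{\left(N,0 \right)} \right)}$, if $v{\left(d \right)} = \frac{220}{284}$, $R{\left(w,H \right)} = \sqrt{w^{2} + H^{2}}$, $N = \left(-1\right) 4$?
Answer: $- \frac{55}{71} \approx -0.77465$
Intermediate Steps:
$N = -4$
$R{\left(w,H \right)} = \sqrt{H^{2} + w^{2}}$
$v{\left(d \right)} = \frac{55}{71}$ ($v{\left(d \right)} = 220 \cdot \frac{1}{284} = \frac{55}{71}$)
$- v{\left(R{\left(N,0 \right)} \right)} = \left(-1\right) \frac{55}{71} = - \frac{55}{71}$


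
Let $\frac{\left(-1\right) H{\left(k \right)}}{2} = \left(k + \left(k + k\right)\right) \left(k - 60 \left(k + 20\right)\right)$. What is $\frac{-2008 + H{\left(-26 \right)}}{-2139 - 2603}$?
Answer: $- \frac{25048}{2371} \approx -10.564$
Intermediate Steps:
$H{\left(k \right)} = - 6 k \left(-1200 - 59 k\right)$ ($H{\left(k \right)} = - 2 \left(k + \left(k + k\right)\right) \left(k - 60 \left(k + 20\right)\right) = - 2 \left(k + 2 k\right) \left(k - 60 \left(20 + k\right)\right) = - 2 \cdot 3 k \left(k - \left(1200 + 60 k\right)\right) = - 2 \cdot 3 k \left(-1200 - 59 k\right) = - 6 k \left(-1200 - 59 k\right)$)
$\frac{-2008 + H{\left(-26 \right)}}{-2139 - 2603} = \frac{-2008 + 6 \left(-26\right) \left(1200 + 59 \left(-26\right)\right)}{-2139 - 2603} = \frac{-2008 + 6 \left(-26\right) \left(1200 - 1534\right)}{-4742} = \left(-2008 + 6 \left(-26\right) \left(-334\right)\right) \left(- \frac{1}{4742}\right) = \left(-2008 + 52104\right) \left(- \frac{1}{4742}\right) = 50096 \left(- \frac{1}{4742}\right) = - \frac{25048}{2371}$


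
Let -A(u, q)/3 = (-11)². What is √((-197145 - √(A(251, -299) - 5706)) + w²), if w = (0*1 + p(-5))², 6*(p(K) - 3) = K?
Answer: √(-255471359 - 22032*I*√21)/36 ≈ 0.087732 - 443.99*I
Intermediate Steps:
p(K) = 3 + K/6
A(u, q) = -363 (A(u, q) = -3*(-11)² = -3*121 = -363)
w = 169/36 (w = (0*1 + (3 + (⅙)*(-5)))² = (0 + (3 - ⅚))² = (0 + 13/6)² = (13/6)² = 169/36 ≈ 4.6944)
√((-197145 - √(A(251, -299) - 5706)) + w²) = √((-197145 - √(-363 - 5706)) + (169/36)²) = √((-197145 - √(-6069)) + 28561/1296) = √((-197145 - 17*I*√21) + 28561/1296) = √(-255471359/1296 - 17*I*√21)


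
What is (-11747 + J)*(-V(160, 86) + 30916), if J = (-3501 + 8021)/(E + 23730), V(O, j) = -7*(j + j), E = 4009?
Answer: -10466157877560/27739 ≈ -3.7731e+8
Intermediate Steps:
V(O, j) = -14*j
J = 4520/27739 (J = (-3501 + 8021)/(4009 + 23730) = 4520/27739 ≈ 0.16295)
(-11747 + J)*(-V(160, 86) + 30916) = (-11747 + 4520/27739)*(-(-14)*86 + 30916) = -325845513*(-1*(-1204) + 30916)/27739 = -325845513*(1204 + 30916)/27739 = -325845513/27739*32120 = -10466157877560/27739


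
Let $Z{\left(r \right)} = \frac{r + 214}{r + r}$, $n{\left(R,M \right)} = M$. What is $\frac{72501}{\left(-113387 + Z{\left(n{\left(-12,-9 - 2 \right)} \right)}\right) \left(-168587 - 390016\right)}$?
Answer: $\frac{531674}{464518800117} \approx 1.1446 \cdot 10^{-6}$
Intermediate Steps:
$Z{\left(r \right)} = \frac{214 + r}{2 r}$
$\frac{72501}{\left(-113387 + Z{\left(n{\left(-12,-9 - 2 \right)} \right)}\right) \left(-168587 - 390016\right)} = \frac{72501}{\left(-113387 + \frac{214 - 11}{2 \left(-9 - 2\right)}\right) \left(-168587 - 390016\right)} = \frac{72501}{\left(-113387 + \frac{214 - 11}{2 \left(-11\right)}\right) \left(-558603\right)} = \frac{72501}{\left(-113387 + \frac{1}{2} \left(- \frac{1}{11}\right) 203\right) \left(-558603\right)} = \frac{72501}{\left(-113387 - \frac{203}{22}\right) \left(-558603\right)} = \frac{72501}{\left(- \frac{2494717}{22}\right) \left(-558603\right)} = \frac{72501}{\frac{1393556400351}{22}} = 72501 \cdot \frac{22}{1393556400351} = \frac{531674}{464518800117}$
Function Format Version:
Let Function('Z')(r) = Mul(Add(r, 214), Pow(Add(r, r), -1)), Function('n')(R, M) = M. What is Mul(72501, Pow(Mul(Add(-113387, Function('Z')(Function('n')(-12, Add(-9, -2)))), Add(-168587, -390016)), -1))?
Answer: Rational(531674, 464518800117) ≈ 1.1446e-6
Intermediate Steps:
Function('Z')(r) = Mul(Rational(1, 2), Pow(r, -1), Add(214, r)) (Function('Z')(r) = Mul(Add(214, r), Pow(Mul(2, r), -1)) = Mul(Add(214, r), Mul(Rational(1, 2), Pow(r, -1))) = Mul(Rational(1, 2), Pow(r, -1), Add(214, r)))
Mul(72501, Pow(Mul(Add(-113387, Function('Z')(Function('n')(-12, Add(-9, -2)))), Add(-168587, -390016)), -1)) = Mul(72501, Pow(Mul(Add(-113387, Mul(Rational(1, 2), Pow(Add(-9, -2), -1), Add(214, Add(-9, -2)))), Add(-168587, -390016)), -1)) = Mul(72501, Pow(Mul(Add(-113387, Mul(Rational(1, 2), Pow(-11, -1), Add(214, -11))), -558603), -1)) = Mul(72501, Pow(Mul(Add(-113387, Mul(Rational(1, 2), Rational(-1, 11), 203)), -558603), -1)) = Mul(72501, Pow(Mul(Add(-113387, Rational(-203, 22)), -558603), -1)) = Mul(72501, Pow(Mul(Rational(-2494717, 22), -558603), -1)) = Mul(72501, Pow(Rational(1393556400351, 22), -1)) = Mul(72501, Rational(22, 1393556400351)) = Rational(531674, 464518800117)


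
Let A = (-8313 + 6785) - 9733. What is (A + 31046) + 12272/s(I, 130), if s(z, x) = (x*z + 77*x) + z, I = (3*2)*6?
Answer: 145683091/7363 ≈ 19786.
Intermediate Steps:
A = -11261 (A = -1528 - 9733 = -11261)
I = 36 (I = 6*6 = 36)
s(z, x) = z + 77*x + x*z (s(z, x) = (77*x + x*z) + z = z + 77*x + x*z)
(A + 31046) + 12272/s(I, 130) = (-11261 + 31046) + 12272/(36 + 77*130 + 130*36) = 19785 + 12272/(36 + 10010 + 4680) = 19785 + 12272/14726 = 19785 + 12272*(1/14726) = 19785 + 6136/7363 = 145683091/7363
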